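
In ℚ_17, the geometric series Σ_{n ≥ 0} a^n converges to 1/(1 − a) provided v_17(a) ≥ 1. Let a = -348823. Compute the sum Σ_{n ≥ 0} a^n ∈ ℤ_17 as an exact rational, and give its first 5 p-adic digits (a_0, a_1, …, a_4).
Σ a^n = 1/(1 − a) = 1/348824;  first 5 digits = (1, 0, 0, 14, 12)

v_17(a) = 3 ≥ 1, so the series converges in ℤ_17 to 1/(1 − a) = 1/(1 − (-348823)) = 1/348824. Expand this rational in ℤ_17: compute digits iteratively via d_i = x_i mod 17, x_{i+1} = (x_i − d_i)/17. The first 5 digits are (1, 0, 0, 14, 12).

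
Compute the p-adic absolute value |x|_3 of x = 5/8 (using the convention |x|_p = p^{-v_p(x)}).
|5/8|_3 = 1

Step 1 — compute v_3(x) by factoring powers of 3 out of the numerator and denominator: v_3(5/8) = 0. Step 2 — apply |x|_p = p^{-v_p(x)} = 3^{0} = 1.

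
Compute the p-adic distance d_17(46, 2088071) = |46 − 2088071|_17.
d_17(46, 2088071) = 1/83521

Step 1 — x − y = 46 − 2088071 = -2088025. Step 2 — v_17(-2088025) = 4 (factor: -2088025 = −(17^4 · 25); the sign does not affect v_p). Step 3 — |x − y|_17 = 17^{-4} = 1/83521.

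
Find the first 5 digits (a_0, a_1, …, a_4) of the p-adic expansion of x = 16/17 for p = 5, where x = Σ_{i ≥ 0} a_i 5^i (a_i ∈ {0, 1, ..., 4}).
(a_0, …, a_4) = (3, 4, 0, 1, 3)

v_5(16/17) = 0 (numerator and denominator both coprime to 5), so x ∈ ℤ_5^×. Compute digits iteratively via a_i = x_i mod 5, x_{i+1} = (x_i − a_i)/5, with x_0 = x:
  x_0 = 16/17;  a_0 = 3;  x_1 = (x_0 − 3)/5 = -7/17
  x_1 = -7/17;  a_1 = 4;  x_2 = (x_1 − 4)/5 = -15/17
  x_2 = -15/17;  a_2 = 0;  x_3 = (x_2 − 0)/5 = -3/17
  x_3 = -3/17;  a_3 = 1;  x_4 = (x_3 − 1)/5 = -4/17
  x_4 = -4/17;  a_4 = 3;  x_5 = (x_4 − 3)/5 = -11/17
Digits: (3, 4, 0, 1, 3).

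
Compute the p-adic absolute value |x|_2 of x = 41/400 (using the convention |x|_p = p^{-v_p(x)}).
|41/400|_2 = 16

Step 1 — compute v_2(x) by factoring powers of 2 out of the numerator and denominator: v_2(41/400) = -4. Step 2 — apply |x|_p = p^{-v_p(x)} = 2^{4} = 16.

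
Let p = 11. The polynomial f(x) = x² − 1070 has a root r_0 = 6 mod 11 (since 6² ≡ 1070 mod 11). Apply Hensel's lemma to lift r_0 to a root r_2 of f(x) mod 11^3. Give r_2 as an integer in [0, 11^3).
r_2 = 1282 (mod 1331)

Hensel's recurrence: r_{i+1} = r_i − f(r_i)·(f′(r_i))^{-1} mod 11^{i+2}, with f′(x) = 2x. Iterate:
  r_0 = 6 (mod 11)
  r_1 = 72 (mod 121)
  r_2 = 1282 (mod 1331)
Final: r_2 = 1282, and one checks f(r_2) ≡ 0 mod 11^3.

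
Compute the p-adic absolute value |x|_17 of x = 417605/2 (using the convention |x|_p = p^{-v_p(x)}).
|417605/2|_17 = 1/83521

Step 1 — compute v_17(x) by factoring powers of 17 out of the numerator and denominator: v_17(417605/2) = 4. Step 2 — apply |x|_p = p^{-v_p(x)} = 17^{-4} = 1/83521.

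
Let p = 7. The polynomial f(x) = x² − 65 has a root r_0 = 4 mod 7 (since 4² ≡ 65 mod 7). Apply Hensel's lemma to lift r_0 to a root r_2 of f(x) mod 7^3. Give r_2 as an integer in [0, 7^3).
r_2 = 53 (mod 343)

Hensel's recurrence: r_{i+1} = r_i − f(r_i)·(f′(r_i))^{-1} mod 7^{i+2}, with f′(x) = 2x. Iterate:
  r_0 = 4 (mod 7)
  r_1 = 4 (mod 49)
  r_2 = 53 (mod 343)
Final: r_2 = 53, and one checks f(r_2) ≡ 0 mod 7^3.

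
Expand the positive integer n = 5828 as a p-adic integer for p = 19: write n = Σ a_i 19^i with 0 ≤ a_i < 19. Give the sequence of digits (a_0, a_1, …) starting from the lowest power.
(a_0, a_1, …) = (14, 2, 16)

Repeated division by 19 gives the digits low-to-high: 5828 = 14 + 2·19^1 + 16·19^2. Digit sequence: (14, 2, 16).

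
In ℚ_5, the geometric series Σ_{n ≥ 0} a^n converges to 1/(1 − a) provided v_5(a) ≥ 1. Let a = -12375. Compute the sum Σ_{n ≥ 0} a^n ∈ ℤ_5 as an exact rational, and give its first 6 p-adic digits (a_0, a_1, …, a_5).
Σ a^n = 1/(1 − a) = 1/12376;  first 6 digits = (1, 0, 0, 1, 0, 1)

v_5(a) = 3 ≥ 1, so the series converges in ℤ_5 to 1/(1 − a) = 1/(1 − (-12375)) = 1/12376. Expand this rational in ℤ_5: compute digits iteratively via d_i = x_i mod 5, x_{i+1} = (x_i − d_i)/5. The first 6 digits are (1, 0, 0, 1, 0, 1).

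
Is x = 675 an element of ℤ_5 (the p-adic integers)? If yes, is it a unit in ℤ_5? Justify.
x ∈ ℤ_5 but not a unit; v_5(x) = 2 > 0

ℤ_5 = {x ∈ ℚ_5 : v_5(x) ≥ 0} and ℤ_5^× = {x ∈ ℤ_5 : v_5(x) = 0}. Here v_5(675) = v_5(num) − v_5(den) = 2; compare against these criteria.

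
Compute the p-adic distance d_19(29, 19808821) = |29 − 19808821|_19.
d_19(29, 19808821) = 1/2476099

Step 1 — x − y = 29 − 19808821 = -19808792. Step 2 — v_19(-19808792) = 5 (factor: -19808792 = −(19^5 · 8); the sign does not affect v_p). Step 3 — |x − y|_19 = 19^{-5} = 1/2476099.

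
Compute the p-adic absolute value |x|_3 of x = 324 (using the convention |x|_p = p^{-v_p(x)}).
|324|_3 = 1/81

Step 1 — compute v_3(x) by factoring powers of 3 out of the numerator and denominator: v_3(324) = 4. Step 2 — apply |x|_p = p^{-v_p(x)} = 3^{-4} = 1/81.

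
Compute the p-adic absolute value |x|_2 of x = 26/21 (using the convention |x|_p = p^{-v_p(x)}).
|26/21|_2 = 1/2

Step 1 — compute v_2(x) by factoring powers of 2 out of the numerator and denominator: v_2(26/21) = 1. Step 2 — apply |x|_p = p^{-v_p(x)} = 2^{-1} = 1/2.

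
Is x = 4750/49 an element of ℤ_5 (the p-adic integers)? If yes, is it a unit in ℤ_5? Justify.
x ∈ ℤ_5 but not a unit; v_5(x) = 3 > 0

ℤ_5 = {x ∈ ℚ_5 : v_5(x) ≥ 0} and ℤ_5^× = {x ∈ ℤ_5 : v_5(x) = 0}. Here v_5(4750/49) = v_5(num) − v_5(den) = 3; compare against these criteria.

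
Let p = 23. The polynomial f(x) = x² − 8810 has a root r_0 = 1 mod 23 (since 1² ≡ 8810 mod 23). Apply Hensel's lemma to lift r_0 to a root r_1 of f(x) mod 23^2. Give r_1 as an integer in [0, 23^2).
r_1 = 438 (mod 529)

Hensel's recurrence: r_{i+1} = r_i − f(r_i)·(f′(r_i))^{-1} mod 23^{i+2}, with f′(x) = 2x. Iterate:
  r_0 = 1 (mod 23)
  r_1 = 438 (mod 529)
Final: r_1 = 438, and one checks f(r_1) ≡ 0 mod 23^2.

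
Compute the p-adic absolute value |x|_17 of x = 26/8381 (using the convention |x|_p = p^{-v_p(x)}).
|26/8381|_17 = 289

Step 1 — compute v_17(x) by factoring powers of 17 out of the numerator and denominator: v_17(26/8381) = -2. Step 2 — apply |x|_p = p^{-v_p(x)} = 17^{2} = 289.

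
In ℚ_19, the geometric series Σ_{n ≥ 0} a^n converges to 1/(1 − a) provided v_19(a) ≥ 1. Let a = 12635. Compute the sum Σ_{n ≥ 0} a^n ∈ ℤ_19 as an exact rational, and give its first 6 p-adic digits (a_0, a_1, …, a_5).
Σ a^n = 1/(1 − a) = -1/12634;  first 6 digits = (1, 0, 16, 1, 9, 7)

v_19(a) = 2 ≥ 1, so the series converges in ℤ_19 to 1/(1 − a) = 1/(1 − 12635) = -1/12634. Expand this rational in ℤ_19: compute digits iteratively via d_i = x_i mod 19, x_{i+1} = (x_i − d_i)/19. The first 6 digits are (1, 0, 16, 1, 9, 7).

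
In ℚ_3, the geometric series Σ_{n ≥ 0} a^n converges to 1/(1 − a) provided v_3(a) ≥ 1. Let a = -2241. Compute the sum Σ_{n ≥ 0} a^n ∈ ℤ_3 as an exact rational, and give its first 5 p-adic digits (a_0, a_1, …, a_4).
Σ a^n = 1/(1 − a) = 1/2242;  first 5 digits = (1, 0, 0, 1, 2)

v_3(a) = 3 ≥ 1, so the series converges in ℤ_3 to 1/(1 − a) = 1/(1 − (-2241)) = 1/2242. Expand this rational in ℤ_3: compute digits iteratively via d_i = x_i mod 3, x_{i+1} = (x_i − d_i)/3. The first 5 digits are (1, 0, 0, 1, 2).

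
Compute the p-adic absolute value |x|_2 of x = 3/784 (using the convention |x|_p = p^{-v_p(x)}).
|3/784|_2 = 16

Step 1 — compute v_2(x) by factoring powers of 2 out of the numerator and denominator: v_2(3/784) = -4. Step 2 — apply |x|_p = p^{-v_p(x)} = 2^{4} = 16.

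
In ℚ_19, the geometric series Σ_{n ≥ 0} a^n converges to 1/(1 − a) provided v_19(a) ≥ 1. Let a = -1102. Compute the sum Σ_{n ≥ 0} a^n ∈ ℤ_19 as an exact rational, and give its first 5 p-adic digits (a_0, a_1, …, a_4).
Σ a^n = 1/(1 − a) = 1/1103;  first 5 digits = (1, 18, 16, 4, 1)

v_19(a) = 1 ≥ 1, so the series converges in ℤ_19 to 1/(1 − a) = 1/(1 − (-1102)) = 1/1103. Expand this rational in ℤ_19: compute digits iteratively via d_i = x_i mod 19, x_{i+1} = (x_i − d_i)/19. The first 5 digits are (1, 18, 16, 4, 1).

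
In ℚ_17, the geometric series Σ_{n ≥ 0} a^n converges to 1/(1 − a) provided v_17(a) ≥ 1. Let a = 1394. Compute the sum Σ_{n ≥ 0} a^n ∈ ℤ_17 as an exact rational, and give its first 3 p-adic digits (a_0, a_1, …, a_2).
Σ a^n = 1/(1 − a) = -1/1393;  first 3 digits = (1, 14, 13)

v_17(a) = 1 ≥ 1, so the series converges in ℤ_17 to 1/(1 − a) = 1/(1 − 1394) = -1/1393. Expand this rational in ℤ_17: compute digits iteratively via d_i = x_i mod 17, x_{i+1} = (x_i − d_i)/17. The first 3 digits are (1, 14, 13).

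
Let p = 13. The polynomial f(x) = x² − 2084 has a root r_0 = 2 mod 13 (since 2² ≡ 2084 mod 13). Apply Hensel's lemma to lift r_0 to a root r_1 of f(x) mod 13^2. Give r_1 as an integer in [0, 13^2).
r_1 = 15 (mod 169)

Hensel's recurrence: r_{i+1} = r_i − f(r_i)·(f′(r_i))^{-1} mod 13^{i+2}, with f′(x) = 2x. Iterate:
  r_0 = 2 (mod 13)
  r_1 = 15 (mod 169)
Final: r_1 = 15, and one checks f(r_1) ≡ 0 mod 13^2.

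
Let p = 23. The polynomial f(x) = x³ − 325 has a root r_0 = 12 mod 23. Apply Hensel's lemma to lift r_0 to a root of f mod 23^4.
r_3 = 86837 (mod 279841)

Hensel: r_{i+1} = r_i − f(r_i)/f′(r_i) mod 23^{i+2}, where f′(x) = 3x². Iterate:
  r_0 = 12 (mod 23)
  r_1 = 81 (mod 529)
  r_2 = 1668 (mod 12167)
  r_3 = 86837 (mod 279841)
Final: r = 86837 with f(r) ≡ 0 mod 23^4.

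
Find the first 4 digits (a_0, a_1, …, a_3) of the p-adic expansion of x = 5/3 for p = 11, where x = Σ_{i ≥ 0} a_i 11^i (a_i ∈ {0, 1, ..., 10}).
(a_0, …, a_3) = (9, 3, 7, 3)

v_11(5/3) = 0 (numerator and denominator both coprime to 11), so x ∈ ℤ_11^×. Compute digits iteratively via a_i = x_i mod 11, x_{i+1} = (x_i − a_i)/11, with x_0 = x:
  x_0 = 5/3;  a_0 = 9;  x_1 = (x_0 − 9)/11 = -2/3
  x_1 = -2/3;  a_1 = 3;  x_2 = (x_1 − 3)/11 = -1/3
  x_2 = -1/3;  a_2 = 7;  x_3 = (x_2 − 7)/11 = -2/3
  x_3 = -2/3;  a_3 = 3;  x_4 = (x_3 − 3)/11 = -1/3
Digits: (9, 3, 7, 3).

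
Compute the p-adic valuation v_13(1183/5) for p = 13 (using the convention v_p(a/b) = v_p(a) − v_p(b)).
v_13(1183/5) = 2

Factor powers of 13 from the numerator and denominator of the reduced fraction: 1183 = 13^2 · 7 and 5 = 13^0 · 5. Apply v_p(a/b) = v_p(a) − v_p(b): v_13(1183/5) = 2 − 0 = 2.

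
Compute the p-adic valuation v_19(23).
v_19(23) = 0

v_19(n) is the largest exponent k such that 19^k divides n. Factor out: 23 = 19^0 · 23. (Sign doesn't affect v_p.) So v_19(23) = 0.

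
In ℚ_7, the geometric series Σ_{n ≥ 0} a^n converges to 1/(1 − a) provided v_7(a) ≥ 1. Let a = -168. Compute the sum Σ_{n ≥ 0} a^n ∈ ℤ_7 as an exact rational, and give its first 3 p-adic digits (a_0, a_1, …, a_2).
Σ a^n = 1/(1 − a) = 1/169;  first 3 digits = (1, 4, 5)

v_7(a) = 1 ≥ 1, so the series converges in ℤ_7 to 1/(1 − a) = 1/(1 − (-168)) = 1/169. Expand this rational in ℤ_7: compute digits iteratively via d_i = x_i mod 7, x_{i+1} = (x_i − d_i)/7. The first 3 digits are (1, 4, 5).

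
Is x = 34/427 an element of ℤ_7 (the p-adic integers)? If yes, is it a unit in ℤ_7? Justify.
x ∉ ℤ_7 (v_7(x) = -1 < 0)

ℤ_7 = {x ∈ ℚ_7 : v_7(x) ≥ 0} and ℤ_7^× = {x ∈ ℤ_7 : v_7(x) = 0}. Here v_7(34/427) = v_7(num) − v_7(den) = -1; compare against these criteria.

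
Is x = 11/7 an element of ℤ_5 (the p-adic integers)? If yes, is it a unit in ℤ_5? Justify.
x ∈ ℤ_5^× (unit); v_5(x) = 0

ℤ_5 = {x ∈ ℚ_5 : v_5(x) ≥ 0} and ℤ_5^× = {x ∈ ℤ_5 : v_5(x) = 0}. Here v_5(11/7) = v_5(num) − v_5(den) = 0; compare against these criteria.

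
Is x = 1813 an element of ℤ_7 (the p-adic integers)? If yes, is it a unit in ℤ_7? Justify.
x ∈ ℤ_7 but not a unit; v_7(x) = 2 > 0

ℤ_7 = {x ∈ ℚ_7 : v_7(x) ≥ 0} and ℤ_7^× = {x ∈ ℤ_7 : v_7(x) = 0}. Here v_7(1813) = v_7(num) − v_7(den) = 2; compare against these criteria.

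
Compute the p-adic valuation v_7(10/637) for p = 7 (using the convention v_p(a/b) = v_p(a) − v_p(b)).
v_7(10/637) = -2

Factor powers of 7 from the numerator and denominator of the reduced fraction: 10 = 7^0 · 10 and 637 = 7^2 · 13. Apply v_p(a/b) = v_p(a) − v_p(b): v_7(10/637) = 0 − 2 = -2.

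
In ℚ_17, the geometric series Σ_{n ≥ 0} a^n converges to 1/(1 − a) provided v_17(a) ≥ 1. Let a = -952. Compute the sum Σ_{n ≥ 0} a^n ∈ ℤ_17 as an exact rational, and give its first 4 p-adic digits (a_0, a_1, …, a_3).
Σ a^n = 1/(1 − a) = 1/953;  first 4 digits = (1, 12, 4, 8)

v_17(a) = 1 ≥ 1, so the series converges in ℤ_17 to 1/(1 − a) = 1/(1 − (-952)) = 1/953. Expand this rational in ℤ_17: compute digits iteratively via d_i = x_i mod 17, x_{i+1} = (x_i − d_i)/17. The first 4 digits are (1, 12, 4, 8).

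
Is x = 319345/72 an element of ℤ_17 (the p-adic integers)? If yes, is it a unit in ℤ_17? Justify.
x ∈ ℤ_17 but not a unit; v_17(x) = 3 > 0

ℤ_17 = {x ∈ ℚ_17 : v_17(x) ≥ 0} and ℤ_17^× = {x ∈ ℤ_17 : v_17(x) = 0}. Here v_17(319345/72) = v_17(num) − v_17(den) = 3; compare against these criteria.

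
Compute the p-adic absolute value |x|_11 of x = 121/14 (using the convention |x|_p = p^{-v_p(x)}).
|121/14|_11 = 1/121

Step 1 — compute v_11(x) by factoring powers of 11 out of the numerator and denominator: v_11(121/14) = 2. Step 2 — apply |x|_p = p^{-v_p(x)} = 11^{-2} = 1/121.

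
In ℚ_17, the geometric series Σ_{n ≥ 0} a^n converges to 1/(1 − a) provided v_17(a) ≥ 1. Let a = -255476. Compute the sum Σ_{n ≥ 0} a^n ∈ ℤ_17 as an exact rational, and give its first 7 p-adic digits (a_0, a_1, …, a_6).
Σ a^n = 1/(1 − a) = 1/255477;  first 7 digits = (1, 0, 0, 16, 13, 16, 0)

v_17(a) = 3 ≥ 1, so the series converges in ℤ_17 to 1/(1 − a) = 1/(1 − (-255476)) = 1/255477. Expand this rational in ℤ_17: compute digits iteratively via d_i = x_i mod 17, x_{i+1} = (x_i − d_i)/17. The first 7 digits are (1, 0, 0, 16, 13, 16, 0).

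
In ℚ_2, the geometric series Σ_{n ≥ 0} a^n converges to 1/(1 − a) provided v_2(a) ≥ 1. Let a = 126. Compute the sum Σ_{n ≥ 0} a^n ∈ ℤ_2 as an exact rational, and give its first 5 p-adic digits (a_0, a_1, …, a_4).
Σ a^n = 1/(1 − a) = -1/125;  first 5 digits = (1, 1, 0, 1, 0)

v_2(a) = 1 ≥ 1, so the series converges in ℤ_2 to 1/(1 − a) = 1/(1 − 126) = -1/125. Expand this rational in ℤ_2: compute digits iteratively via d_i = x_i mod 2, x_{i+1} = (x_i − d_i)/2. The first 5 digits are (1, 1, 0, 1, 0).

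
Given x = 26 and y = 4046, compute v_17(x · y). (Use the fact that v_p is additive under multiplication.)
v_17(105196) = 2

v_p(x) = 0 (factor: 26 = 17^0 · 26); v_p(y) = 2 (factor: 4046 = 17^2 · 14). Additivity: v_p(xy) = v_p(x) + v_p(y) = 0 + 2 = 2. (Direct check: xy = 105196 = 17^2 · (364).)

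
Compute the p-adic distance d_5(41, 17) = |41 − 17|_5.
d_5(41, 17) = 1

Step 1 — x − y = 41 − 17 = 24. Step 2 — v_5(24) = 0 (factor: 24 = (5^0 · 24); the sign does not affect v_p). Step 3 — |x − y|_5 = 5^{0} = 1.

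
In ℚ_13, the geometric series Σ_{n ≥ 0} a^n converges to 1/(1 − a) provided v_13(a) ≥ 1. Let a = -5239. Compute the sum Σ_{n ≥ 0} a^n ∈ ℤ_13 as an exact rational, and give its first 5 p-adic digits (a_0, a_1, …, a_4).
Σ a^n = 1/(1 − a) = 1/5240;  first 5 digits = (1, 0, 8, 10, 11)

v_13(a) = 2 ≥ 1, so the series converges in ℤ_13 to 1/(1 − a) = 1/(1 − (-5239)) = 1/5240. Expand this rational in ℤ_13: compute digits iteratively via d_i = x_i mod 13, x_{i+1} = (x_i − d_i)/13. The first 5 digits are (1, 0, 8, 10, 11).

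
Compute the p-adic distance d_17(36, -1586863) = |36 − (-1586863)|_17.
d_17(36, -1586863) = 1/83521

Step 1 — x − y = 36 − (-1586863) = 1586899. Step 2 — v_17(1586899) = 4 (factor: 1586899 = (17^4 · 19); the sign does not affect v_p). Step 3 — |x − y|_17 = 17^{-4} = 1/83521.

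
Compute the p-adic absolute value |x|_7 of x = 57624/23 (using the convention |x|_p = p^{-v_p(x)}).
|57624/23|_7 = 1/2401

Step 1 — compute v_7(x) by factoring powers of 7 out of the numerator and denominator: v_7(57624/23) = 4. Step 2 — apply |x|_p = p^{-v_p(x)} = 7^{-4} = 1/2401.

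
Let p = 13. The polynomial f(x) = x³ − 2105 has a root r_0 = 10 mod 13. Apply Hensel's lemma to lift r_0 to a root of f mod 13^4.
r_3 = 101 (mod 28561)

Hensel: r_{i+1} = r_i − f(r_i)/f′(r_i) mod 13^{i+2}, where f′(x) = 3x². Iterate:
  r_0 = 10 (mod 13)
  r_1 = 101 (mod 169)
  r_2 = 101 (mod 2197)
  r_3 = 101 (mod 28561)
Final: r = 101 with f(r) ≡ 0 mod 13^4.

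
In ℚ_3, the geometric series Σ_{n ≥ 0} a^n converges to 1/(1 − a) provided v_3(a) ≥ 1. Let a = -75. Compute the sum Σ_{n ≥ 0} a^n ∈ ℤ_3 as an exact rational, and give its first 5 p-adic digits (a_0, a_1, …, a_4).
Σ a^n = 1/(1 − a) = 1/76;  first 5 digits = (1, 2, 1, 0, 0)

v_3(a) = 1 ≥ 1, so the series converges in ℤ_3 to 1/(1 − a) = 1/(1 − (-75)) = 1/76. Expand this rational in ℤ_3: compute digits iteratively via d_i = x_i mod 3, x_{i+1} = (x_i − d_i)/3. The first 5 digits are (1, 2, 1, 0, 0).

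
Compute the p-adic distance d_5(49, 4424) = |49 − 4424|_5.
d_5(49, 4424) = 1/625

Step 1 — x − y = 49 − 4424 = -4375. Step 2 — v_5(-4375) = 4 (factor: -4375 = −(5^4 · 7); the sign does not affect v_p). Step 3 — |x − y|_5 = 5^{-4} = 1/625.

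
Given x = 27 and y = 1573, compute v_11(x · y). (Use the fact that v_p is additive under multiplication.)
v_11(42471) = 2

v_p(x) = 0 (factor: 27 = 11^0 · 27); v_p(y) = 2 (factor: 1573 = 11^2 · 13). Additivity: v_p(xy) = v_p(x) + v_p(y) = 0 + 2 = 2. (Direct check: xy = 42471 = 11^2 · (351).)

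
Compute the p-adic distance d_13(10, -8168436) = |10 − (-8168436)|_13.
d_13(10, -8168436) = 1/371293

Step 1 — x − y = 10 − (-8168436) = 8168446. Step 2 — v_13(8168446) = 5 (factor: 8168446 = (13^5 · 22); the sign does not affect v_p). Step 3 — |x − y|_13 = 13^{-5} = 1/371293.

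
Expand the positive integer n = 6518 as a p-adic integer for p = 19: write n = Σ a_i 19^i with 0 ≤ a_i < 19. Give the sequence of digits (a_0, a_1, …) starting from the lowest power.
(a_0, a_1, …) = (1, 1, 18)

Repeated division by 19 gives the digits low-to-high: 6518 = 1 + 1·19^1 + 18·19^2. Digit sequence: (1, 1, 18).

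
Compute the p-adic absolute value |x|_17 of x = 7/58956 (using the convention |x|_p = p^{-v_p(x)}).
|7/58956|_17 = 4913

Step 1 — compute v_17(x) by factoring powers of 17 out of the numerator and denominator: v_17(7/58956) = -3. Step 2 — apply |x|_p = p^{-v_p(x)} = 17^{3} = 4913.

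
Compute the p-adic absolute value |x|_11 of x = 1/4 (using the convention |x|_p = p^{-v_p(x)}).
|1/4|_11 = 1

Step 1 — compute v_11(x) by factoring powers of 11 out of the numerator and denominator: v_11(1/4) = 0. Step 2 — apply |x|_p = p^{-v_p(x)} = 11^{0} = 1.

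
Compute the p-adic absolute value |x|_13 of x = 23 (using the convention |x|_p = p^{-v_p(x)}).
|23|_13 = 1

Step 1 — compute v_13(x) by factoring powers of 13 out of the numerator and denominator: v_13(23) = 0. Step 2 — apply |x|_p = p^{-v_p(x)} = 13^{0} = 1.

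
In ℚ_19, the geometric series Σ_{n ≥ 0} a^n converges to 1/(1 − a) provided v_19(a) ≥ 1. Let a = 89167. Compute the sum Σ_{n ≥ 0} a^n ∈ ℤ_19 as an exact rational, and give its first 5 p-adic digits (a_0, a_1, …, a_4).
Σ a^n = 1/(1 − a) = -1/89166;  first 5 digits = (1, 0, 0, 13, 0)

v_19(a) = 3 ≥ 1, so the series converges in ℤ_19 to 1/(1 − a) = 1/(1 − 89167) = -1/89166. Expand this rational in ℤ_19: compute digits iteratively via d_i = x_i mod 19, x_{i+1} = (x_i − d_i)/19. The first 5 digits are (1, 0, 0, 13, 0).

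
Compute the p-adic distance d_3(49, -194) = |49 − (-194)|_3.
d_3(49, -194) = 1/243

Step 1 — x − y = 49 − (-194) = 243. Step 2 — v_3(243) = 5 (factor: 243 = (3^5 · 1); the sign does not affect v_p). Step 3 — |x − y|_3 = 3^{-5} = 1/243.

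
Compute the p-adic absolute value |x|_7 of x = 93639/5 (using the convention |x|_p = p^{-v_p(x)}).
|93639/5|_7 = 1/2401

Step 1 — compute v_7(x) by factoring powers of 7 out of the numerator and denominator: v_7(93639/5) = 4. Step 2 — apply |x|_p = p^{-v_p(x)} = 7^{-4} = 1/2401.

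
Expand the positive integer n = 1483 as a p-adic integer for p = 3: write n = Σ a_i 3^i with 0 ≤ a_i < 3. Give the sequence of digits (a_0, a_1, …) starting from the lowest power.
(a_0, a_1, …) = (1, 2, 2, 0, 0, 0, 2)

Repeated division by 3 gives the digits low-to-high: 1483 = 1 + 2·3^1 + 2·3^2 + 2·3^6. Digit sequence: (1, 2, 2, 0, 0, 0, 2).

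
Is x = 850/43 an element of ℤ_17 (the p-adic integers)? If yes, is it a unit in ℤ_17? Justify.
x ∈ ℤ_17 but not a unit; v_17(x) = 1 > 0

ℤ_17 = {x ∈ ℚ_17 : v_17(x) ≥ 0} and ℤ_17^× = {x ∈ ℤ_17 : v_17(x) = 0}. Here v_17(850/43) = v_17(num) − v_17(den) = 1; compare against these criteria.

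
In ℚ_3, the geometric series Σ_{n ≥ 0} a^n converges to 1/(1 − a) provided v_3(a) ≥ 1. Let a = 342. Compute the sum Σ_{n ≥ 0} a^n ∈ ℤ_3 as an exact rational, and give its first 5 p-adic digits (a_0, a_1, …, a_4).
Σ a^n = 1/(1 − a) = -1/341;  first 5 digits = (1, 0, 2, 0, 2)

v_3(a) = 2 ≥ 1, so the series converges in ℤ_3 to 1/(1 − a) = 1/(1 − 342) = -1/341. Expand this rational in ℤ_3: compute digits iteratively via d_i = x_i mod 3, x_{i+1} = (x_i − d_i)/3. The first 5 digits are (1, 0, 2, 0, 2).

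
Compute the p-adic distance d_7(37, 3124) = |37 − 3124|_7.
d_7(37, 3124) = 1/343

Step 1 — x − y = 37 − 3124 = -3087. Step 2 — v_7(-3087) = 3 (factor: -3087 = −(7^3 · 9); the sign does not affect v_p). Step 3 — |x − y|_7 = 7^{-3} = 1/343.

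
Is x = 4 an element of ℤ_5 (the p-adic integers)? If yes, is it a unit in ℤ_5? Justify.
x ∈ ℤ_5^× (unit); v_5(x) = 0

ℤ_5 = {x ∈ ℚ_5 : v_5(x) ≥ 0} and ℤ_5^× = {x ∈ ℤ_5 : v_5(x) = 0}. Here v_5(4) = v_5(num) − v_5(den) = 0; compare against these criteria.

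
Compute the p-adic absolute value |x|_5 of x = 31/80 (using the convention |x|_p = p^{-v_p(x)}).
|31/80|_5 = 5

Step 1 — compute v_5(x) by factoring powers of 5 out of the numerator and denominator: v_5(31/80) = -1. Step 2 — apply |x|_p = p^{-v_p(x)} = 5^{1} = 5.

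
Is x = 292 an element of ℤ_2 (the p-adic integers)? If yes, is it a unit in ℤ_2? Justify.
x ∈ ℤ_2 but not a unit; v_2(x) = 2 > 0

ℤ_2 = {x ∈ ℚ_2 : v_2(x) ≥ 0} and ℤ_2^× = {x ∈ ℤ_2 : v_2(x) = 0}. Here v_2(292) = v_2(num) − v_2(den) = 2; compare against these criteria.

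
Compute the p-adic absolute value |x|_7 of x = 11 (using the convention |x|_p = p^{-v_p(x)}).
|11|_7 = 1

Step 1 — compute v_7(x) by factoring powers of 7 out of the numerator and denominator: v_7(11) = 0. Step 2 — apply |x|_p = p^{-v_p(x)} = 7^{0} = 1.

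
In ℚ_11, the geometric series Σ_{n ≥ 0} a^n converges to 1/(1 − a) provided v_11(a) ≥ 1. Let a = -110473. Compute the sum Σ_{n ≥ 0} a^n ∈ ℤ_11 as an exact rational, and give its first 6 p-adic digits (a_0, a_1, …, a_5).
Σ a^n = 1/(1 − a) = 1/110474;  first 6 digits = (1, 0, 0, 5, 3, 10)

v_11(a) = 3 ≥ 1, so the series converges in ℤ_11 to 1/(1 − a) = 1/(1 − (-110473)) = 1/110474. Expand this rational in ℤ_11: compute digits iteratively via d_i = x_i mod 11, x_{i+1} = (x_i − d_i)/11. The first 6 digits are (1, 0, 0, 5, 3, 10).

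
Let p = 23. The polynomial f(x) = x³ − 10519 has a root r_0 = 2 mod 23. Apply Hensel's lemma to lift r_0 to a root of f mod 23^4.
r_3 = 39010 (mod 279841)

Hensel: r_{i+1} = r_i − f(r_i)/f′(r_i) mod 23^{i+2}, where f′(x) = 3x². Iterate:
  r_0 = 2 (mod 23)
  r_1 = 393 (mod 529)
  r_2 = 2509 (mod 12167)
  r_3 = 39010 (mod 279841)
Final: r = 39010 with f(r) ≡ 0 mod 23^4.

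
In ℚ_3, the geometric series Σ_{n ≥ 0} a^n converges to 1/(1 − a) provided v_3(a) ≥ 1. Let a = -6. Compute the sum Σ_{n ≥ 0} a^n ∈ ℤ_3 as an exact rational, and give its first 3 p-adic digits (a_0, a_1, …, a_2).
Σ a^n = 1/(1 − a) = 1/7;  first 3 digits = (1, 1, 0)

v_3(a) = 1 ≥ 1, so the series converges in ℤ_3 to 1/(1 − a) = 1/(1 − (-6)) = 1/7. Expand this rational in ℤ_3: compute digits iteratively via d_i = x_i mod 3, x_{i+1} = (x_i − d_i)/3. The first 3 digits are (1, 1, 0).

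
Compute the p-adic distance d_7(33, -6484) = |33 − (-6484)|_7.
d_7(33, -6484) = 1/343

Step 1 — x − y = 33 − (-6484) = 6517. Step 2 — v_7(6517) = 3 (factor: 6517 = (7^3 · 19); the sign does not affect v_p). Step 3 — |x − y|_7 = 7^{-3} = 1/343.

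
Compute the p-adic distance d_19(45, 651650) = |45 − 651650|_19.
d_19(45, 651650) = 1/130321

Step 1 — x − y = 45 − 651650 = -651605. Step 2 — v_19(-651605) = 4 (factor: -651605 = −(19^4 · 5); the sign does not affect v_p). Step 3 — |x − y|_19 = 19^{-4} = 1/130321.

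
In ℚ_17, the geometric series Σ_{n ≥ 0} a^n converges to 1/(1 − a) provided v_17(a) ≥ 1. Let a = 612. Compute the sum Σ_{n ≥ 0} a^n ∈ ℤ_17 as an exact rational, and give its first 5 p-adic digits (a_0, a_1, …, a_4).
Σ a^n = 1/(1 − a) = -1/611;  first 5 digits = (1, 2, 6, 16, 10)

v_17(a) = 1 ≥ 1, so the series converges in ℤ_17 to 1/(1 − a) = 1/(1 − 612) = -1/611. Expand this rational in ℤ_17: compute digits iteratively via d_i = x_i mod 17, x_{i+1} = (x_i − d_i)/17. The first 5 digits are (1, 2, 6, 16, 10).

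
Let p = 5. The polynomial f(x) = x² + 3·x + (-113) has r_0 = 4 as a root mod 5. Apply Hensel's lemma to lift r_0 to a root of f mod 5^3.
r_2 = 14 (mod 125)

Hensel: r_{i+1} = r_i − f(r_i)·(f′(r_i))^{-1} mod 5^{i+2}, f′(x) = 2x + 3. Iterate:
  r_0 = 4 (mod 5)
  r_1 = 14 (mod 25)
  r_2 = 14 (mod 125)
Final: r = 14 satisfies f(r) ≡ 0 mod 5^3.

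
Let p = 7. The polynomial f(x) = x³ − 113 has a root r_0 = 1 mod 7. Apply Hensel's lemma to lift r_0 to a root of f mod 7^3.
r_2 = 169 (mod 343)

Hensel: r_{i+1} = r_i − f(r_i)/f′(r_i) mod 7^{i+2}, where f′(x) = 3x². Iterate:
  r_0 = 1 (mod 7)
  r_1 = 22 (mod 49)
  r_2 = 169 (mod 343)
Final: r = 169 with f(r) ≡ 0 mod 7^3.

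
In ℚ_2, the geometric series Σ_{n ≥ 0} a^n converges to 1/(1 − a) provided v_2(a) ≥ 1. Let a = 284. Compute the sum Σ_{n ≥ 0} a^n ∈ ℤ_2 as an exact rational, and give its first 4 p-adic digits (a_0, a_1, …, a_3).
Σ a^n = 1/(1 − a) = -1/283;  first 4 digits = (1, 0, 1, 1)

v_2(a) = 2 ≥ 1, so the series converges in ℤ_2 to 1/(1 − a) = 1/(1 − 284) = -1/283. Expand this rational in ℤ_2: compute digits iteratively via d_i = x_i mod 2, x_{i+1} = (x_i − d_i)/2. The first 4 digits are (1, 0, 1, 1).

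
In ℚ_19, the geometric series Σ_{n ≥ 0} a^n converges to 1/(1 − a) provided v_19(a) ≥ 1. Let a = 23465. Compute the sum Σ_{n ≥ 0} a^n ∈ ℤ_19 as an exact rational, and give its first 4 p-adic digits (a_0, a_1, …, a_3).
Σ a^n = 1/(1 − a) = -1/23464;  first 4 digits = (1, 0, 8, 3)

v_19(a) = 2 ≥ 1, so the series converges in ℤ_19 to 1/(1 − a) = 1/(1 − 23465) = -1/23464. Expand this rational in ℤ_19: compute digits iteratively via d_i = x_i mod 19, x_{i+1} = (x_i − d_i)/19. The first 4 digits are (1, 0, 8, 3).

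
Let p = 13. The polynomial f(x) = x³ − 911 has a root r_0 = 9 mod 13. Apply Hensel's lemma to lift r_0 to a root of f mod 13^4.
r_3 = 11540 (mod 28561)

Hensel: r_{i+1} = r_i − f(r_i)/f′(r_i) mod 13^{i+2}, where f′(x) = 3x². Iterate:
  r_0 = 9 (mod 13)
  r_1 = 48 (mod 169)
  r_2 = 555 (mod 2197)
  r_3 = 11540 (mod 28561)
Final: r = 11540 with f(r) ≡ 0 mod 13^4.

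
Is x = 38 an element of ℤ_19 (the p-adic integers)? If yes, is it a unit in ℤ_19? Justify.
x ∈ ℤ_19 but not a unit; v_19(x) = 1 > 0

ℤ_19 = {x ∈ ℚ_19 : v_19(x) ≥ 0} and ℤ_19^× = {x ∈ ℤ_19 : v_19(x) = 0}. Here v_19(38) = v_19(num) − v_19(den) = 1; compare against these criteria.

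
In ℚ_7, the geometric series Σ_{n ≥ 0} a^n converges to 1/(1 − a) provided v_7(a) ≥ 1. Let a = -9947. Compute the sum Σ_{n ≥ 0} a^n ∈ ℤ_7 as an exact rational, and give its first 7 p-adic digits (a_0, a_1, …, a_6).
Σ a^n = 1/(1 − a) = 1/9948;  first 7 digits = (1, 0, 0, 6, 2, 6, 0)

v_7(a) = 3 ≥ 1, so the series converges in ℤ_7 to 1/(1 − a) = 1/(1 − (-9947)) = 1/9948. Expand this rational in ℤ_7: compute digits iteratively via d_i = x_i mod 7, x_{i+1} = (x_i − d_i)/7. The first 7 digits are (1, 0, 0, 6, 2, 6, 0).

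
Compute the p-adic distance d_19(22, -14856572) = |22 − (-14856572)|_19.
d_19(22, -14856572) = 1/2476099

Step 1 — x − y = 22 − (-14856572) = 14856594. Step 2 — v_19(14856594) = 5 (factor: 14856594 = (19^5 · 6); the sign does not affect v_p). Step 3 — |x − y|_19 = 19^{-5} = 1/2476099.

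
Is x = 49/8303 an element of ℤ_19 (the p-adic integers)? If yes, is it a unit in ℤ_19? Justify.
x ∉ ℤ_19 (v_19(x) = -2 < 0)

ℤ_19 = {x ∈ ℚ_19 : v_19(x) ≥ 0} and ℤ_19^× = {x ∈ ℤ_19 : v_19(x) = 0}. Here v_19(49/8303) = v_19(num) − v_19(den) = -2; compare against these criteria.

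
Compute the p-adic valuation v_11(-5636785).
v_11(-5636785) = 5

v_11(n) is the largest exponent k such that 11^k divides n. Factor out: -5636785 = -11^5 · 35. (Sign doesn't affect v_p.) So v_11(-5636785) = 5.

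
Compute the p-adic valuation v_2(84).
v_2(84) = 2

v_2(n) is the largest exponent k such that 2^k divides n. Factor out: 84 = 2^2 · 21. (Sign doesn't affect v_p.) So v_2(84) = 2.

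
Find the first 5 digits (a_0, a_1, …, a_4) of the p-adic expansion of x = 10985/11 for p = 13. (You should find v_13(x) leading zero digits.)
(a_0, …, a_4) = (0, 0, 0, 4, 8)

v_13(10985/11) = 3, so a_0 = ... = a_2 = 0. Factor out: x = 13^3 · u with u = 5/11 a unit in ℤ_13. Expand u iteratively via a_{v+i} = u_i mod 13, u_{i+1} = (u_i − a_{v+i})/13:
  u_0 = 5/11;  a_3 = 4;  u_1 = (u_0 − 4)/13 = -3/11
  u_1 = -3/11;  a_4 = 8;  u_2 = (u_1 − 8)/13 = -7/11
Digits: (0, 0, 0, 4, 8).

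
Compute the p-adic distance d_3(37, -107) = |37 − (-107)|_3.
d_3(37, -107) = 1/9

Step 1 — x − y = 37 − (-107) = 144. Step 2 — v_3(144) = 2 (factor: 144 = (3^2 · 16); the sign does not affect v_p). Step 3 — |x − y|_3 = 3^{-2} = 1/9.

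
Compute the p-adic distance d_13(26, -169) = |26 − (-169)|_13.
d_13(26, -169) = 1/13

Step 1 — x − y = 26 − (-169) = 195. Step 2 — v_13(195) = 1 (factor: 195 = (13^1 · 15); the sign does not affect v_p). Step 3 — |x − y|_13 = 13^{-1} = 1/13.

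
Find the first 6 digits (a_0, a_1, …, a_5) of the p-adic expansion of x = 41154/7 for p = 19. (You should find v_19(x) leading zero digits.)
(a_0, …, a_5) = (0, 0, 0, 9, 5, 16)

v_19(41154/7) = 3, so a_0 = ... = a_2 = 0. Factor out: x = 19^3 · u with u = 6/7 a unit in ℤ_19. Expand u iteratively via a_{v+i} = u_i mod 19, u_{i+1} = (u_i − a_{v+i})/19:
  u_0 = 6/7;  a_3 = 9;  u_1 = (u_0 − 9)/19 = -3/7
  u_1 = -3/7;  a_4 = 5;  u_2 = (u_1 − 5)/19 = -2/7
  u_2 = -2/7;  a_5 = 16;  u_3 = (u_2 − 16)/19 = -6/7
Digits: (0, 0, 0, 9, 5, 16).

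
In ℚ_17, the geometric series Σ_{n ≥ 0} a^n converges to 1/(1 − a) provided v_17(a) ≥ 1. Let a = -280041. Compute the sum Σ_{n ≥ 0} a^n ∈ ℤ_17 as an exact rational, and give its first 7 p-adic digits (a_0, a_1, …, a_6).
Σ a^n = 1/(1 − a) = 1/280042;  first 7 digits = (1, 0, 0, 11, 13, 16, 1)

v_17(a) = 3 ≥ 1, so the series converges in ℤ_17 to 1/(1 − a) = 1/(1 − (-280041)) = 1/280042. Expand this rational in ℤ_17: compute digits iteratively via d_i = x_i mod 17, x_{i+1} = (x_i − d_i)/17. The first 7 digits are (1, 0, 0, 11, 13, 16, 1).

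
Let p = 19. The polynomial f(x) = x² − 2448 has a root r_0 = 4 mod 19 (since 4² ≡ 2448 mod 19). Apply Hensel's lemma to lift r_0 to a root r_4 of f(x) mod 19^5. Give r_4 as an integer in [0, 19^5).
r_4 = 1648634 (mod 2476099)

Hensel's recurrence: r_{i+1} = r_i − f(r_i)·(f′(r_i))^{-1} mod 19^{i+2}, with f′(x) = 2x. Iterate:
  r_0 = 4 (mod 19)
  r_1 = 308 (mod 361)
  r_2 = 2474 (mod 6859)
  r_3 = 84782 (mod 130321)
  r_4 = 1648634 (mod 2476099)
Final: r_4 = 1648634, and one checks f(r_4) ≡ 0 mod 19^5.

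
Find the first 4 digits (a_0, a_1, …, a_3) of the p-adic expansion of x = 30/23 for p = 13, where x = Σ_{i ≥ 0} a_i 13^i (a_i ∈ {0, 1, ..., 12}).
(a_0, …, a_3) = (3, 1, 5, 3)

v_13(30/23) = 0 (numerator and denominator both coprime to 13), so x ∈ ℤ_13^×. Compute digits iteratively via a_i = x_i mod 13, x_{i+1} = (x_i − a_i)/13, with x_0 = x:
  x_0 = 30/23;  a_0 = 3;  x_1 = (x_0 − 3)/13 = -3/23
  x_1 = -3/23;  a_1 = 1;  x_2 = (x_1 − 1)/13 = -2/23
  x_2 = -2/23;  a_2 = 5;  x_3 = (x_2 − 5)/13 = -9/23
  x_3 = -9/23;  a_3 = 3;  x_4 = (x_3 − 3)/13 = -6/23
Digits: (3, 1, 5, 3).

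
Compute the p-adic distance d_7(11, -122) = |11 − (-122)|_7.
d_7(11, -122) = 1/7

Step 1 — x − y = 11 − (-122) = 133. Step 2 — v_7(133) = 1 (factor: 133 = (7^1 · 19); the sign does not affect v_p). Step 3 — |x − y|_7 = 7^{-1} = 1/7.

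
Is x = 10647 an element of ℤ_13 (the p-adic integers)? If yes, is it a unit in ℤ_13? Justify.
x ∈ ℤ_13 but not a unit; v_13(x) = 2 > 0

ℤ_13 = {x ∈ ℚ_13 : v_13(x) ≥ 0} and ℤ_13^× = {x ∈ ℤ_13 : v_13(x) = 0}. Here v_13(10647) = v_13(num) − v_13(den) = 2; compare against these criteria.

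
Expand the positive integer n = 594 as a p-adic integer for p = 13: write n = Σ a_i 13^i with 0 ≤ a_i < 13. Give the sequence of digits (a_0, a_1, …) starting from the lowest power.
(a_0, a_1, …) = (9, 6, 3)

Repeated division by 13 gives the digits low-to-high: 594 = 9 + 6·13^1 + 3·13^2. Digit sequence: (9, 6, 3).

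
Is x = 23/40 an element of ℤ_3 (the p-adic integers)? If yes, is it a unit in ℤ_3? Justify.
x ∈ ℤ_3^× (unit); v_3(x) = 0

ℤ_3 = {x ∈ ℚ_3 : v_3(x) ≥ 0} and ℤ_3^× = {x ∈ ℤ_3 : v_3(x) = 0}. Here v_3(23/40) = v_3(num) − v_3(den) = 0; compare against these criteria.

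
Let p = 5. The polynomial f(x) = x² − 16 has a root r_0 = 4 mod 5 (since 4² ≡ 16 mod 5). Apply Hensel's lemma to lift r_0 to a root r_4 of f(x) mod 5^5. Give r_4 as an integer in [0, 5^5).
r_4 = 4 (mod 3125)

Hensel's recurrence: r_{i+1} = r_i − f(r_i)·(f′(r_i))^{-1} mod 5^{i+2}, with f′(x) = 2x. Iterate:
  r_0 = 4 (mod 5)
  r_1 = 4 (mod 25)
  r_2 = 4 (mod 125)
  r_3 = 4 (mod 625)
  r_4 = 4 (mod 3125)
Final: r_4 = 4, and one checks f(r_4) ≡ 0 mod 5^5.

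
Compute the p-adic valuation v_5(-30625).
v_5(-30625) = 4

v_5(n) is the largest exponent k such that 5^k divides n. Factor out: -30625 = -5^4 · 49. (Sign doesn't affect v_p.) So v_5(-30625) = 4.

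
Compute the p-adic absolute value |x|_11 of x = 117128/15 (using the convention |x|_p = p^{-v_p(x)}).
|117128/15|_11 = 1/14641

Step 1 — compute v_11(x) by factoring powers of 11 out of the numerator and denominator: v_11(117128/15) = 4. Step 2 — apply |x|_p = p^{-v_p(x)} = 11^{-4} = 1/14641.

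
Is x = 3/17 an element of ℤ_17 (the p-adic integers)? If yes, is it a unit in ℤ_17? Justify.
x ∉ ℤ_17 (v_17(x) = -1 < 0)

ℤ_17 = {x ∈ ℚ_17 : v_17(x) ≥ 0} and ℤ_17^× = {x ∈ ℤ_17 : v_17(x) = 0}. Here v_17(3/17) = v_17(num) − v_17(den) = -1; compare against these criteria.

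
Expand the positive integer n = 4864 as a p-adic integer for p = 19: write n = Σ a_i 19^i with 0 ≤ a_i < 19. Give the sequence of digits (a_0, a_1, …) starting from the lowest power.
(a_0, a_1, …) = (0, 9, 13)

Repeated division by 19 gives the digits low-to-high: 4864 = 9·19^1 + 13·19^2. Digit sequence: (0, 9, 13).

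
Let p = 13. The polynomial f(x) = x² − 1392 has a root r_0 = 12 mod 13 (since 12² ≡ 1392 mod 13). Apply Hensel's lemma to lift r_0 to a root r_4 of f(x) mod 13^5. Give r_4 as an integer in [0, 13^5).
r_4 = 32174 (mod 371293)

Hensel's recurrence: r_{i+1} = r_i − f(r_i)·(f′(r_i))^{-1} mod 13^{i+2}, with f′(x) = 2x. Iterate:
  r_0 = 12 (mod 13)
  r_1 = 64 (mod 169)
  r_2 = 1416 (mod 2197)
  r_3 = 3613 (mod 28561)
  r_4 = 32174 (mod 371293)
Final: r_4 = 32174, and one checks f(r_4) ≡ 0 mod 13^5.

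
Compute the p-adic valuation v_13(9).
v_13(9) = 0

v_13(n) is the largest exponent k such that 13^k divides n. Factor out: 9 = 13^0 · 9. (Sign doesn't affect v_p.) So v_13(9) = 0.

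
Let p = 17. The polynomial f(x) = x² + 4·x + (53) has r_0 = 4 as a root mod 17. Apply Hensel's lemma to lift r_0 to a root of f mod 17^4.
r_3 = 58110 (mod 83521)

Hensel: r_{i+1} = r_i − f(r_i)·(f′(r_i))^{-1} mod 17^{i+2}, f′(x) = 2x + 4. Iterate:
  r_0 = 4 (mod 17)
  r_1 = 21 (mod 289)
  r_2 = 4067 (mod 4913)
  r_3 = 58110 (mod 83521)
Final: r = 58110 satisfies f(r) ≡ 0 mod 17^4.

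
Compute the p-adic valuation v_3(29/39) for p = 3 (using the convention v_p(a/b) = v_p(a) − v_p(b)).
v_3(29/39) = -1

Factor powers of 3 from the numerator and denominator of the reduced fraction: 29 = 3^0 · 29 and 39 = 3^1 · 13. Apply v_p(a/b) = v_p(a) − v_p(b): v_3(29/39) = 0 − 1 = -1.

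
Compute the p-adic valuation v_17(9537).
v_17(9537) = 2

v_17(n) is the largest exponent k such that 17^k divides n. Factor out: 9537 = 17^2 · 33. (Sign doesn't affect v_p.) So v_17(9537) = 2.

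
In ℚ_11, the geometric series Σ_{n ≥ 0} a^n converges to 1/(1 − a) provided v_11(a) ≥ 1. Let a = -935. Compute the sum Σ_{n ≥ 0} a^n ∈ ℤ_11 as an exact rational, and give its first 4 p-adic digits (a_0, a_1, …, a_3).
Σ a^n = 1/(1 − a) = 1/936;  first 4 digits = (1, 3, 1, 1)

v_11(a) = 1 ≥ 1, so the series converges in ℤ_11 to 1/(1 − a) = 1/(1 − (-935)) = 1/936. Expand this rational in ℤ_11: compute digits iteratively via d_i = x_i mod 11, x_{i+1} = (x_i − d_i)/11. The first 4 digits are (1, 3, 1, 1).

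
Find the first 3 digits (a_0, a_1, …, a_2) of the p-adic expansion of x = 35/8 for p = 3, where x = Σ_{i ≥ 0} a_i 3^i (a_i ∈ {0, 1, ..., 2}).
(a_0, …, a_2) = (1, 0, 0)

v_3(35/8) = 0 (numerator and denominator both coprime to 3), so x ∈ ℤ_3^×. Compute digits iteratively via a_i = x_i mod 3, x_{i+1} = (x_i − a_i)/3, with x_0 = x:
  x_0 = 35/8;  a_0 = 1;  x_1 = (x_0 − 1)/3 = 9/8
  x_1 = 9/8;  a_1 = 0;  x_2 = (x_1 − 0)/3 = 3/8
  x_2 = 3/8;  a_2 = 0;  x_3 = (x_2 − 0)/3 = 1/8
Digits: (1, 0, 0).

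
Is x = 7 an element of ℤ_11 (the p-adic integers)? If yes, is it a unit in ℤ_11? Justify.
x ∈ ℤ_11^× (unit); v_11(x) = 0

ℤ_11 = {x ∈ ℚ_11 : v_11(x) ≥ 0} and ℤ_11^× = {x ∈ ℤ_11 : v_11(x) = 0}. Here v_11(7) = v_11(num) − v_11(den) = 0; compare against these criteria.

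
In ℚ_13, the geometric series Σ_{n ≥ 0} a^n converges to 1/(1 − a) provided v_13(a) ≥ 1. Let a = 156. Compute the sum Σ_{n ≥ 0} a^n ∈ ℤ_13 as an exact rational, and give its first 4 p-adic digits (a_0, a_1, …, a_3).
Σ a^n = 1/(1 − a) = -1/155;  first 4 digits = (1, 12, 1, 10)

v_13(a) = 1 ≥ 1, so the series converges in ℤ_13 to 1/(1 − a) = 1/(1 − 156) = -1/155. Expand this rational in ℤ_13: compute digits iteratively via d_i = x_i mod 13, x_{i+1} = (x_i − d_i)/13. The first 4 digits are (1, 12, 1, 10).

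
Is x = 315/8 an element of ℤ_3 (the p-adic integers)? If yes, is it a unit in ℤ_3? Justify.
x ∈ ℤ_3 but not a unit; v_3(x) = 2 > 0

ℤ_3 = {x ∈ ℚ_3 : v_3(x) ≥ 0} and ℤ_3^× = {x ∈ ℤ_3 : v_3(x) = 0}. Here v_3(315/8) = v_3(num) − v_3(den) = 2; compare against these criteria.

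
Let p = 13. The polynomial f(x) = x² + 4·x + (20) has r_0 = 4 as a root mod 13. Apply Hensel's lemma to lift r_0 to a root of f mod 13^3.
r_2 = 1239 (mod 2197)

Hensel: r_{i+1} = r_i − f(r_i)·(f′(r_i))^{-1} mod 13^{i+2}, f′(x) = 2x + 4. Iterate:
  r_0 = 4 (mod 13)
  r_1 = 56 (mod 169)
  r_2 = 1239 (mod 2197)
Final: r = 1239 satisfies f(r) ≡ 0 mod 13^3.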